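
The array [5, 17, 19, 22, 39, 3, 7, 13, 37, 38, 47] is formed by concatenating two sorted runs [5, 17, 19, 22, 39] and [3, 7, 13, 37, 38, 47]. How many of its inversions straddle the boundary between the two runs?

Cross-inversions: 15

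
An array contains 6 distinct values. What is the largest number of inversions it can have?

A reversed (strictly descending) arrangement makes every pair an inversion, giving C(6, 2) inversions.
C(6, 2) = 6·5/2 = 15

15 inversions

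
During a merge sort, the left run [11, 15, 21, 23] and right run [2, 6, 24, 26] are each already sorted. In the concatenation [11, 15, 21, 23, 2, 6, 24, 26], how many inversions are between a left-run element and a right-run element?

Take each right-half value and tally the left-half values above it:
r = 2: 11, 15, 21, 23 → 4
r = 6: 11, 15, 21, 23 → 4
r = 24: none → 0
r = 26: none → 0
Cross-inversions: 4 + 4 + 0 + 0 = 8

8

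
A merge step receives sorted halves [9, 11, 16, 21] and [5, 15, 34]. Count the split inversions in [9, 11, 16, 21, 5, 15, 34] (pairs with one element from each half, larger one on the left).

Count, for every r in R, how many entries of L exceed r:
r = 5: 9, 11, 16, 21 → 4
r = 15: 16, 21 → 2
r = 34: none → 0
Cross-inversions: 4 + 2 + 0 = 6

6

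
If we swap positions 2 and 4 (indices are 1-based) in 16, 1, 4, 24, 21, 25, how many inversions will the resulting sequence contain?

Positions 2 and 4 hold 1 and 24; after swapping, the array is [16, 24, 4, 1, 21, 25].
Element-by-element contributions:
16 → 4, 1 → 2
24 → 4, 1, 21 → 3
4 → 1 → 1
1 → none → 0
21 → none → 0
25 → none → 0
Sum: 2 + 3 + 1 + 0 + 0 + 0 = 6

6 inversions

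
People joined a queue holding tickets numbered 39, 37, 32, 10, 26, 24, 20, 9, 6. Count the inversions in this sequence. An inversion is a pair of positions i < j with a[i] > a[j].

Element-by-element contributions:
39 → 37, 32, 10, 26, 24, 20, 9, 6 → 8
37 → 32, 10, 26, 24, 20, 9, 6 → 7
32 → 10, 26, 24, 20, 9, 6 → 6
10 → 9, 6 → 2
26 → 24, 20, 9, 6 → 4
24 → 20, 9, 6 → 3
20 → 9, 6 → 2
9 → 6 → 1
6 → none → 0
Sum: 8 + 7 + 6 + 2 + 4 + 3 + 2 + 1 + 0 = 33

There are 33 inversions.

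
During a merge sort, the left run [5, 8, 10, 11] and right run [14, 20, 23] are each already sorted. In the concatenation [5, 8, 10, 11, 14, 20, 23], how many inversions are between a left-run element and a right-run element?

0

Count, for every r in R, how many entries of L exceed r:
r = 14: none → 0
r = 20: none → 0
r = 23: none → 0
Cross-inversions: 0 + 0 + 0 = 0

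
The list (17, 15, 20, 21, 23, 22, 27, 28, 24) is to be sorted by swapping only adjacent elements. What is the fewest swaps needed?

The minimum number of adjacent swaps to sort an array equals its inversion count, since every such swap removes exactly one inversion.
Count inversions — for each element, later elements that are smaller:
17: 15 → 1
15: none → 0
20: none → 0
21: none → 0
23: 22 → 1
22: none → 0
27: 24 → 1
28: 24 → 1
24: none → 0
Total inversions: 1 + 0 + 0 + 0 + 1 + 0 + 1 + 1 + 0 = 4

4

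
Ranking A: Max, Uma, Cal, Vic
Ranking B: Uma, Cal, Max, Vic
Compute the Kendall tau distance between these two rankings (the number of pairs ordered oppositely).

Assign each item its position (1..4) in the first ordering, then rewrite the second ordering as that position sequence:
positions: Max→1, Uma→2, Cal→3, Vic→4
second ordering as positions: [2, 3, 1, 4]
Discordant pairs = inversions in this position sequence.
2: 1 → 1
3: 1 → 1
1: 0
4: 0
Total: 1 + 1 + 0 + 0 = 2

2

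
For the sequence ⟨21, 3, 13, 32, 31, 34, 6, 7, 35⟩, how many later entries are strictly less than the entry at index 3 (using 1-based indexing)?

2

The element at index 3 is 13.
Elements after it: 32, 31, 34, 6, 7, 35
Those smaller than 13: 6, 7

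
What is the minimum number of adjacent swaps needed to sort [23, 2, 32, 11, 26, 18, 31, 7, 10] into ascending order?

20

Minimum adjacent swaps = number of inversions (each swap of adjacent out-of-order elements removes one inversion and no swap can remove more).
Count inversions — for each element, later elements that are smaller:
23: 2, 11, 18, 7, 10 → 5
2: none → 0
32: 11, 26, 18, 31, 7, 10 → 6
11: 7, 10 → 2
26: 18, 7, 10 → 3
18: 7, 10 → 2
31: 7, 10 → 2
7: none → 0
10: none → 0
Total inversions: 5 + 0 + 6 + 2 + 3 + 2 + 2 + 0 + 0 = 20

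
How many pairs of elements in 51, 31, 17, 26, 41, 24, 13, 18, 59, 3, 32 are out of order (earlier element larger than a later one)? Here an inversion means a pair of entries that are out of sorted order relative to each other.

33

For each element, count later entries that are smaller:
51 → 31, 17, 26, 41, 24, 13, 18, 3, 32 → 9
31 → 17, 26, 24, 13, 18, 3 → 6
17 → 13, 3 → 2
26 → 24, 13, 18, 3 → 4
41 → 24, 13, 18, 3, 32 → 5
24 → 13, 18, 3 → 3
13 → 3 → 1
18 → 3 → 1
59 → 3, 32 → 2
3 → none → 0
32 → none → 0
Sum: 9 + 6 + 2 + 4 + 5 + 3 + 1 + 1 + 2 + 0 + 0 = 33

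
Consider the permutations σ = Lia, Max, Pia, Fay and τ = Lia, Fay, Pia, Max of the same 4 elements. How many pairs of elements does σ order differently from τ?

3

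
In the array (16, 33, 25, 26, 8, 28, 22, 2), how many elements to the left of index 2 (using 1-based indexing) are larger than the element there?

The element at index 2 is 33.
Elements before it: 16
None of them are larger than 33.

0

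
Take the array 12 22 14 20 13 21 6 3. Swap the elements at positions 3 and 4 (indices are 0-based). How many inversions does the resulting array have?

18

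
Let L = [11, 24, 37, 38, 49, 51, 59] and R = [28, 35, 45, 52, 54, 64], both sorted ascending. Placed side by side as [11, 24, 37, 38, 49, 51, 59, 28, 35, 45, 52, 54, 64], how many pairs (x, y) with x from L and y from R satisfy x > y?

15 cross-inversions

For each element r of the right run, count left-run elements greater than r:
r = 28: 37, 38, 49, 51, 59 → 5
r = 35: 37, 38, 49, 51, 59 → 5
r = 45: 49, 51, 59 → 3
r = 52: 59 → 1
r = 54: 59 → 1
r = 64: none → 0
Cross-inversions: 5 + 5 + 3 + 1 + 1 + 0 = 15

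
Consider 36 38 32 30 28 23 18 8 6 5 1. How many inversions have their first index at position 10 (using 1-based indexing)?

1

The element at index 10 is 5.
Elements after it: 1
Those smaller than 5: 1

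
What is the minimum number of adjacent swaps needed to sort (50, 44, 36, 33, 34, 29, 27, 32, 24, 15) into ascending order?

Each adjacent swap fixes exactly one inversion, so the minimum swap count equals the number of inversions.
Count inversions — for each element, later elements that are smaller:
50: 44, 36, 33, 34, 29, 27, 32, 24, 15 → 9
44: 36, 33, 34, 29, 27, 32, 24, 15 → 8
36: 33, 34, 29, 27, 32, 24, 15 → 7
33: 29, 27, 32, 24, 15 → 5
34: 29, 27, 32, 24, 15 → 5
29: 27, 24, 15 → 3
27: 24, 15 → 2
32: 24, 15 → 2
24: 15 → 1
15: none → 0
Total inversions: 9 + 8 + 7 + 5 + 5 + 3 + 2 + 2 + 1 + 0 = 42

42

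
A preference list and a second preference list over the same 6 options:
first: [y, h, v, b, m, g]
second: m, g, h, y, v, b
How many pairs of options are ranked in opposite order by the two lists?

Assign each item its position (1..6) in the first ordering, then rewrite the second ordering as that position sequence:
positions: y→1, h→2, v→3, b→4, m→5, g→6
second ordering as positions: [5, 6, 2, 1, 3, 4]
Discordant pairs = inversions in this position sequence.
5: 2, 1, 3, 4 → 4
6: 2, 1, 3, 4 → 4
2: 1 → 1
1: 0
3: 0
4: 0
Total: 4 + 4 + 1 + 0 + 0 + 0 = 9

9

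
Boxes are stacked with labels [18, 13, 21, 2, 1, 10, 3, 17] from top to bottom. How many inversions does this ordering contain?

Inversions: 17

Element-by-element contributions:
18 → 13, 2, 1, 10, 3, 17 → 6
13 → 2, 1, 10, 3 → 4
21 → 2, 1, 10, 3, 17 → 5
2 → 1 → 1
1 → none → 0
10 → 3 → 1
3 → none → 0
17 → none → 0
Sum: 6 + 4 + 5 + 1 + 0 + 1 + 0 + 0 = 17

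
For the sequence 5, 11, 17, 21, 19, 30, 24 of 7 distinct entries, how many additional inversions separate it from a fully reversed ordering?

19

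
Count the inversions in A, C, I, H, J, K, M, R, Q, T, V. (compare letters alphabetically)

2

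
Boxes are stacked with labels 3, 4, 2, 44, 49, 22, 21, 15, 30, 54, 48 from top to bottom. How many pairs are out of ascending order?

15

Sweep left to right; for each value list the smaller values that follow it:
3: 1
4: 1
2: 0
44: 4
49: 5
22: 2
21: 1
15: 0
30: 0
54: 1
48: 0
Sum: 1 + 1 + 0 + 4 + 5 + 2 + 1 + 0 + 0 + 1 + 0 = 15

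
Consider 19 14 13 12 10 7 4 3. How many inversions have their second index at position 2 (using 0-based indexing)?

The element at index 2 is 13.
Elements before it: 19, 14
Those larger than 13: 19, 14

2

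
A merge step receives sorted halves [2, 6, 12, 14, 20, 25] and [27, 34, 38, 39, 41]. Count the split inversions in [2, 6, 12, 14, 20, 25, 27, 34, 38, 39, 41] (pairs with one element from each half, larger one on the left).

Count, for every r in R, how many entries of L exceed r:
r = 27: none → 0
r = 34: none → 0
r = 38: none → 0
r = 39: none → 0
r = 41: none → 0
Cross-inversions: 0 + 0 + 0 + 0 + 0 = 0

0 split inversions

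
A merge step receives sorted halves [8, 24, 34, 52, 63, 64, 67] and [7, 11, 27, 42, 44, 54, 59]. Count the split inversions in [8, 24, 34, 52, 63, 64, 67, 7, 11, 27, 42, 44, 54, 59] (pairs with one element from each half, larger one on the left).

32

For each element r of the right run, count left-run elements greater than r:
r = 7: 8, 24, 34, 52, 63, 64, 67 → 7
r = 11: 24, 34, 52, 63, 64, 67 → 6
r = 27: 34, 52, 63, 64, 67 → 5
r = 42: 52, 63, 64, 67 → 4
r = 44: 52, 63, 64, 67 → 4
r = 54: 63, 64, 67 → 3
r = 59: 63, 64, 67 → 3
Cross-inversions: 7 + 6 + 5 + 4 + 4 + 3 + 3 = 32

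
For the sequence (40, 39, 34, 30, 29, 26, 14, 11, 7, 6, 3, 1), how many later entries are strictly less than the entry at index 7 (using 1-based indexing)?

The element at index 7 is 14.
Elements after it: 11, 7, 6, 3, 1
Those smaller than 14: 11, 7, 6, 3, 1

5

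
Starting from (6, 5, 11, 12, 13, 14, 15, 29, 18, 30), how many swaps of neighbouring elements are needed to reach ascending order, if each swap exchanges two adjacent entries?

Each adjacent swap fixes exactly one inversion, so the minimum swap count equals the number of inversions.
Count inversions — for each element, later elements that are smaller:
6: 5 → 1
5: none → 0
11: none → 0
12: none → 0
13: none → 0
14: none → 0
15: none → 0
29: 18 → 1
18: none → 0
30: none → 0
Total inversions: 1 + 0 + 0 + 0 + 0 + 0 + 0 + 1 + 0 + 0 = 2

2 swaps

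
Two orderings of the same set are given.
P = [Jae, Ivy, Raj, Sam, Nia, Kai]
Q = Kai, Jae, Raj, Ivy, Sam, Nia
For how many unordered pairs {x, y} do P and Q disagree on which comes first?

6

Assign each item its position (1..6) in the first ordering, then rewrite the second ordering as that position sequence:
positions: Jae→1, Ivy→2, Raj→3, Sam→4, Nia→5, Kai→6
second ordering as positions: [6, 1, 3, 2, 4, 5]
Discordant pairs = inversions in this position sequence.
6: 1, 3, 2, 4, 5 → 5
1: 0
3: 2 → 1
2: 0
4: 0
5: 0
Total: 5 + 0 + 1 + 0 + 0 + 0 = 6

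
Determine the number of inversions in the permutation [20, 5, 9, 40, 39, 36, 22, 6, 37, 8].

Count, for each position, how many later elements it exceeds:
20 → 5, 9, 6, 8 → 4
5 → none → 0
9 → 6, 8 → 2
40 → 39, 36, 22, 6, 37, 8 → 6
39 → 36, 22, 6, 37, 8 → 5
36 → 22, 6, 8 → 3
22 → 6, 8 → 2
6 → none → 0
37 → 8 → 1
8 → none → 0
Sum: 4 + 0 + 2 + 6 + 5 + 3 + 2 + 0 + 1 + 0 = 23

There are 23 out-of-order pairs.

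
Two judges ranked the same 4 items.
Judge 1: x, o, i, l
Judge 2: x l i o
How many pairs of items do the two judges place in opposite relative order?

Assign each item its position (1..4) in the first ordering, then rewrite the second ordering as that position sequence:
positions: x→1, o→2, i→3, l→4
second ordering as positions: [1, 4, 3, 2]
Discordant pairs = inversions in this position sequence.
1: 0
4: 3, 2 → 2
3: 2 → 1
2: 0
Total: 0 + 2 + 1 + 0 = 3

3 discordant pairs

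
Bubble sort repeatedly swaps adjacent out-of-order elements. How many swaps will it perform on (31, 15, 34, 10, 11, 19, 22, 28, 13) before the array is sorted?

Each adjacent swap fixes exactly one inversion, so the minimum swap count equals the number of inversions.
Count inversions — for each element, later elements that are smaller:
31: 15, 10, 11, 19, 22, 28, 13 → 7
15: 10, 11, 13 → 3
34: 10, 11, 19, 22, 28, 13 → 6
10: none → 0
11: none → 0
19: 13 → 1
22: 13 → 1
28: 13 → 1
13: none → 0
Total inversions: 7 + 3 + 6 + 0 + 0 + 1 + 1 + 1 + 0 = 19

19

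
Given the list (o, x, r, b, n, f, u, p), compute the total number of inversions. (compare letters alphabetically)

15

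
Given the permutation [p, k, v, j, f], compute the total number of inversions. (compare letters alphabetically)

8

Inversion pairs (indices are 0-based):
(0,1): p > k
(0,3): p > j
(0,4): p > f
(1,3): k > j
(1,4): k > f
(2,3): v > j
(2,4): v > f
(3,4): j > f
That's 8 pairs.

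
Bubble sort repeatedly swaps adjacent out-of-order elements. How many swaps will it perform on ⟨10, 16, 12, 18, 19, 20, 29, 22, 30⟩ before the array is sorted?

Adjacent swaps: 2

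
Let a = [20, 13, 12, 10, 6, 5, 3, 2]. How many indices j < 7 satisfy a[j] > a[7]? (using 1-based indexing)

The element at index 7 is 3.
Elements before it: 20, 13, 12, 10, 6, 5
Those larger than 3: 20, 13, 12, 10, 6, 5

6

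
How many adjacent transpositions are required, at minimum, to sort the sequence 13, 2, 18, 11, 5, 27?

6

Each adjacent swap fixes exactly one inversion, so the minimum swap count equals the number of inversions.
Count inversions — for each element, later elements that are smaller:
13: 2, 11, 5 → 3
2: none → 0
18: 11, 5 → 2
11: 5 → 1
5: none → 0
27: none → 0
Total inversions: 3 + 0 + 2 + 1 + 0 + 0 = 6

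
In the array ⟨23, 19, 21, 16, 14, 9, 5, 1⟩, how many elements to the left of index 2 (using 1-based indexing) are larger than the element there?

1

The element at index 2 is 19.
Elements before it: 23
Those larger than 19: 23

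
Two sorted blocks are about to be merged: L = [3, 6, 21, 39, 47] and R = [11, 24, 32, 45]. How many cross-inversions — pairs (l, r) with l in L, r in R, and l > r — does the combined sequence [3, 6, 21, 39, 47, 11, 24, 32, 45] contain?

Cross-inversions: 8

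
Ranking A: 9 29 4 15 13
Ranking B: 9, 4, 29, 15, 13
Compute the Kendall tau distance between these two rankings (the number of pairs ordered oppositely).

1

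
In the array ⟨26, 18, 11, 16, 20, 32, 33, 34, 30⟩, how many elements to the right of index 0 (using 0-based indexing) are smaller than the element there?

4

The element at index 0 is 26.
Elements after it: 18, 11, 16, 20, 32, 33, 34, 30
Those smaller than 26: 18, 11, 16, 20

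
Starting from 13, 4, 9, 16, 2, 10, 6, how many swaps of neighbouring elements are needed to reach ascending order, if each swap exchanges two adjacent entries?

The minimum number of adjacent swaps to sort an array equals its inversion count, since every such swap removes exactly one inversion.
Count inversions — for each element, later elements that are smaller:
13: 4, 9, 2, 10, 6 → 5
4: 2 → 1
9: 2, 6 → 2
16: 2, 10, 6 → 3
2: none → 0
10: 6 → 1
6: none → 0
Total inversions: 5 + 1 + 2 + 3 + 0 + 1 + 0 = 12

Adjacent swaps: 12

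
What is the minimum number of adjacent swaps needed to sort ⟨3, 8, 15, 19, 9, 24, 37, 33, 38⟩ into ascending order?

The minimum number of adjacent swaps to sort an array equals its inversion count, since every such swap removes exactly one inversion.
Count inversions — for each element, later elements that are smaller:
3: none → 0
8: none → 0
15: 9 → 1
19: 9 → 1
9: none → 0
24: none → 0
37: 33 → 1
33: none → 0
38: none → 0
Total inversions: 0 + 0 + 1 + 1 + 0 + 0 + 1 + 0 + 0 = 3

Swaps: 3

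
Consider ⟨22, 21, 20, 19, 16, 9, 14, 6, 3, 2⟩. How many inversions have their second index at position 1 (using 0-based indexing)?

1

The element at index 1 is 21.
Elements before it: 22
Those larger than 21: 22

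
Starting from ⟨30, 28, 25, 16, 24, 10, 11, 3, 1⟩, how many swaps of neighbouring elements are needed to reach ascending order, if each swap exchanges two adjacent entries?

34 swaps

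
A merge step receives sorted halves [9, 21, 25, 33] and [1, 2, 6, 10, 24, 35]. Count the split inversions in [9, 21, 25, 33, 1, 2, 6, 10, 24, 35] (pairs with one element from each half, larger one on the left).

Take each right-half value and tally the left-half values above it:
r = 1: 9, 21, 25, 33 → 4
r = 2: 9, 21, 25, 33 → 4
r = 6: 9, 21, 25, 33 → 4
r = 10: 21, 25, 33 → 3
r = 24: 25, 33 → 2
r = 35: none → 0
Cross-inversions: 4 + 4 + 4 + 3 + 2 + 0 = 17

17 split inversions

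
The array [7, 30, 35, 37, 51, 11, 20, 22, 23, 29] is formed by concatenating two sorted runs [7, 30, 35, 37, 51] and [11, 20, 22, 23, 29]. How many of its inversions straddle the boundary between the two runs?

Count, for every r in R, how many entries of L exceed r:
r = 11: 30, 35, 37, 51 → 4
r = 20: 30, 35, 37, 51 → 4
r = 22: 30, 35, 37, 51 → 4
r = 23: 30, 35, 37, 51 → 4
r = 29: 30, 35, 37, 51 → 4
Cross-inversions: 4 + 4 + 4 + 4 + 4 = 20

20 split inversions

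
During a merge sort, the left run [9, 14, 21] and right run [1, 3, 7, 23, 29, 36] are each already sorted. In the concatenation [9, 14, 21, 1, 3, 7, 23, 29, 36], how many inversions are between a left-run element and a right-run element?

There are 9 split inversions.

For each element r of the right run, count left-run elements greater than r:
r = 1: 9, 14, 21 → 3
r = 3: 9, 14, 21 → 3
r = 7: 9, 14, 21 → 3
r = 23: none → 0
r = 29: none → 0
r = 36: none → 0
Cross-inversions: 3 + 3 + 3 + 0 + 0 + 0 = 9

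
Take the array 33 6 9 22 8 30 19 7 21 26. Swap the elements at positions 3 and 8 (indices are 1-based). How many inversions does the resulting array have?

18

Positions 3 and 8 hold 9 and 7; after swapping, the array is [33, 6, 7, 22, 8, 30, 19, 9, 21, 26].
Sweep left to right; for each value list the smaller values that follow it:
33: 9
6: 0
7: 0
22: 4
8: 0
30: 4
19: 1
9: 0
21: 0
26: 0
Sum: 9 + 0 + 0 + 4 + 0 + 4 + 1 + 0 + 0 + 0 = 18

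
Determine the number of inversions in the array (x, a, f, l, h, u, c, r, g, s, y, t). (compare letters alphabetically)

23 inversions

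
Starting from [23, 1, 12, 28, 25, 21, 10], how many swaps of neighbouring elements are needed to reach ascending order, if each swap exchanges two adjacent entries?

The minimum number of adjacent swaps to sort an array equals its inversion count, since every such swap removes exactly one inversion.
Count inversions — for each element, later elements that are smaller:
23: 1, 12, 21, 10 → 4
1: none → 0
12: 10 → 1
28: 25, 21, 10 → 3
25: 21, 10 → 2
21: 10 → 1
10: none → 0
Total inversions: 4 + 0 + 1 + 3 + 2 + 1 + 0 = 11

11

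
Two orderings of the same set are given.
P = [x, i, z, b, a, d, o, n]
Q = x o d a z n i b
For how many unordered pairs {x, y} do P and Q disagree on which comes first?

Assign each item its position (1..8) in the first ordering, then rewrite the second ordering as that position sequence:
positions: x→1, i→2, z→3, b→4, a→5, d→6, o→7, n→8
second ordering as positions: [1, 7, 6, 5, 3, 8, 2, 4]
Discordant pairs = inversions in this position sequence.
1: 0
7: 6, 5, 3, 2, 4 → 5
6: 5, 3, 2, 4 → 4
5: 3, 2, 4 → 3
3: 2 → 1
8: 2, 4 → 2
2: 0
4: 0
Total: 0 + 5 + 4 + 3 + 1 + 2 + 0 + 0 = 15

15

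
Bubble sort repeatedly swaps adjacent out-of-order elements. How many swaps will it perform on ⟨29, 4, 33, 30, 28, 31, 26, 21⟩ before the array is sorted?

17 swaps

Each adjacent swap fixes exactly one inversion, so the minimum swap count equals the number of inversions.
Count inversions — for each element, later elements that are smaller:
29: 4, 28, 26, 21 → 4
4: none → 0
33: 30, 28, 31, 26, 21 → 5
30: 28, 26, 21 → 3
28: 26, 21 → 2
31: 26, 21 → 2
26: 21 → 1
21: none → 0
Total inversions: 4 + 0 + 5 + 3 + 2 + 2 + 1 + 0 = 17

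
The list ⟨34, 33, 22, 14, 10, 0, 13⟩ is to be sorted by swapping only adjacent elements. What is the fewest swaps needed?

19

The minimum number of adjacent swaps to sort an array equals its inversion count, since every such swap removes exactly one inversion.
Count inversions — for each element, later elements that are smaller:
34: 33, 22, 14, 10, 0, 13 → 6
33: 22, 14, 10, 0, 13 → 5
22: 14, 10, 0, 13 → 4
14: 10, 0, 13 → 3
10: 0 → 1
0: none → 0
13: none → 0
Total inversions: 6 + 5 + 4 + 3 + 1 + 0 + 0 = 19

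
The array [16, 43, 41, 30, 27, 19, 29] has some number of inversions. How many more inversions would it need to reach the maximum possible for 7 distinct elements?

Maximum inversions for 7 distinct elements is C(7, 2) = 7·6/2 = 21.
Current inversions — for each element, count later smaller elements:
16: 0
43: 5
41: 4
30: 3
27: 1
19: 0
29: 0
Current total: 0 + 5 + 4 + 3 + 1 + 0 + 0 = 13
Shortfall: 21 − 13 = 8

8 inversions short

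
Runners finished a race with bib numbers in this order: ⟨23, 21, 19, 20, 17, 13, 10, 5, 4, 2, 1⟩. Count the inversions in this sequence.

Inversions: 54

For each element, count later entries that are smaller:
23: 10
21: 9
19: 7
20: 7
17: 6
13: 5
10: 4
5: 3
4: 2
2: 1
1: 0
Sum: 10 + 9 + 7 + 7 + 6 + 5 + 4 + 3 + 2 + 1 + 0 = 54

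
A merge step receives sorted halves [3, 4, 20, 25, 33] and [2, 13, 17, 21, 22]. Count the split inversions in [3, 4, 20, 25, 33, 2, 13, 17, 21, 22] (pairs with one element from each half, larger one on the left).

15

Count, for every r in R, how many entries of L exceed r:
r = 2: 3, 4, 20, 25, 33 → 5
r = 13: 20, 25, 33 → 3
r = 17: 20, 25, 33 → 3
r = 21: 25, 33 → 2
r = 22: 25, 33 → 2
Cross-inversions: 5 + 3 + 3 + 2 + 2 = 15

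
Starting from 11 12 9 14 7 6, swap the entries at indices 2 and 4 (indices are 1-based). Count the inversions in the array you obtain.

Positions 2 and 4 hold 12 and 14; after swapping, the array is [11, 14, 9, 12, 7, 6].
Sweep left to right; for each value list the smaller values that follow it:
11 → 9, 7, 6 → 3
14 → 9, 12, 7, 6 → 4
9 → 7, 6 → 2
12 → 7, 6 → 2
7 → 6 → 1
6 → none → 0
Sum: 3 + 4 + 2 + 2 + 1 + 0 = 12

12 inversions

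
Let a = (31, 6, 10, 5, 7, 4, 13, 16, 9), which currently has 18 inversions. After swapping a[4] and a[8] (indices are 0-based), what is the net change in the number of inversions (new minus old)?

Positions 4 and 8 hold 7 and 9; after swapping, the array is [31, 6, 10, 5, 9, 4, 13, 16, 7].
Sweep left to right; for each value list the smaller values that follow it:
31: 8
6: 2
10: 4
5: 1
9: 2
4: 0
13: 1
16: 1
7: 0
Sum: 8 + 2 + 4 + 1 + 2 + 0 + 1 + 1 + 0 = 19
Change: 19 − 18 = +1

+1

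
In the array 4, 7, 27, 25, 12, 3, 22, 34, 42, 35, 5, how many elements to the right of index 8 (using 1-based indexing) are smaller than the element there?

1 such element

The element at index 8 is 34.
Elements after it: 42, 35, 5
Those smaller than 34: 5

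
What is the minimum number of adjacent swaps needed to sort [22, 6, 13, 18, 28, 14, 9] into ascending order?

There are 11 adjacent swaps.

The minimum number of adjacent swaps to sort an array equals its inversion count, since every such swap removes exactly one inversion.
Count inversions — for each element, later elements that are smaller:
22: 6, 13, 18, 14, 9 → 5
6: none → 0
13: 9 → 1
18: 14, 9 → 2
28: 14, 9 → 2
14: 9 → 1
9: none → 0
Total inversions: 5 + 0 + 1 + 2 + 2 + 1 + 0 = 11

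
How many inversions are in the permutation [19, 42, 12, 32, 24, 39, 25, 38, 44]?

Count, for each position, how many later elements it exceeds:
19 → 12 → 1
42 → 12, 32, 24, 39, 25, 38 → 6
12 → none → 0
32 → 24, 25 → 2
24 → none → 0
39 → 25, 38 → 2
25 → none → 0
38 → none → 0
44 → none → 0
Sum: 1 + 6 + 0 + 2 + 0 + 2 + 0 + 0 + 0 = 11

11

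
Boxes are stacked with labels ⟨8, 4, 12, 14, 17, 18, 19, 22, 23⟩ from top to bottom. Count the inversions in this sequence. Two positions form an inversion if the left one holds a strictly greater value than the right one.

1

Sweep left to right; for each value list the smaller values that follow it:
8 → 4 → 1
4 → none → 0
12 → none → 0
14 → none → 0
17 → none → 0
18 → none → 0
19 → none → 0
22 → none → 0
23 → none → 0
Sum: 1 + 0 + 0 + 0 + 0 + 0 + 0 + 0 + 0 = 1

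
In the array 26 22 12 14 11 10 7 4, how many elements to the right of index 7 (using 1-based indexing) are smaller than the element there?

The element at index 7 is 7.
Elements after it: 4
Those smaller than 7: 4

1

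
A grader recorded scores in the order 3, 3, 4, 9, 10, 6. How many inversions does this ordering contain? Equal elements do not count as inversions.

2

For each element, count later entries that are smaller:
3: 0
3: 0
4: 0
9: 1
10: 1
6: 0
Sum: 0 + 0 + 0 + 1 + 1 + 0 = 2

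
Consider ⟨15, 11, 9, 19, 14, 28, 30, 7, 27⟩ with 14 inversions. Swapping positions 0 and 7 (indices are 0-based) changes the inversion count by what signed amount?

-7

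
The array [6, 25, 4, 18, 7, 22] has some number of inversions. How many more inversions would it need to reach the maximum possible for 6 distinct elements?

Maximum inversions for 6 distinct elements is C(6, 2) = 6·5/2 = 15.
Current inversions — for each element, count later smaller elements:
6: 1
25: 4
4: 0
18: 1
7: 0
22: 0
Current total: 1 + 4 + 0 + 1 + 0 + 0 = 6
Shortfall: 15 − 6 = 9

9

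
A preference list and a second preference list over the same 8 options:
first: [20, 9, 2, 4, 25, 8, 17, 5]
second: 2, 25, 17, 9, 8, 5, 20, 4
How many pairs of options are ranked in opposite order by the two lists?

Pairs: 14

Assign each item its position (1..8) in the first ordering, then rewrite the second ordering as that position sequence:
positions: 20→1, 9→2, 2→3, 4→4, 25→5, 8→6, 17→7, 5→8
second ordering as positions: [3, 5, 7, 2, 6, 8, 1, 4]
Discordant pairs = inversions in this position sequence.
3: 2, 1 → 2
5: 2, 1, 4 → 3
7: 2, 6, 1, 4 → 4
2: 1 → 1
6: 1, 4 → 2
8: 1, 4 → 2
1: 0
4: 0
Total: 2 + 3 + 4 + 1 + 2 + 2 + 0 + 0 = 14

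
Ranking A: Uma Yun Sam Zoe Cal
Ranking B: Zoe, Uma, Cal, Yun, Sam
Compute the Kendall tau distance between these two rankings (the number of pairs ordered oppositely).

5

Assign each item its position (1..5) in the first ordering, then rewrite the second ordering as that position sequence:
positions: Uma→1, Yun→2, Sam→3, Zoe→4, Cal→5
second ordering as positions: [4, 1, 5, 2, 3]
Discordant pairs = inversions in this position sequence.
4: 1, 2, 3 → 3
1: 0
5: 2, 3 → 2
2: 0
3: 0
Total: 3 + 0 + 2 + 0 + 0 = 5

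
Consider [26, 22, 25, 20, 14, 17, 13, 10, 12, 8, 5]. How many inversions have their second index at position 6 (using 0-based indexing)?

The element at index 6 is 13.
Elements before it: 26, 22, 25, 20, 14, 17
Those larger than 13: 26, 22, 25, 20, 14, 17

6 such elements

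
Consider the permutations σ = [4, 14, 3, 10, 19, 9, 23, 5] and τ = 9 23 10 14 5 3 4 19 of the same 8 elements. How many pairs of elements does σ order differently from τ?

Assign each item its position (1..8) in the first ordering, then rewrite the second ordering as that position sequence:
positions: 4→1, 14→2, 3→3, 10→4, 19→5, 9→6, 23→7, 5→8
second ordering as positions: [6, 7, 4, 2, 8, 3, 1, 5]
Discordant pairs = inversions in this position sequence.
6: 4, 2, 3, 1, 5 → 5
7: 4, 2, 3, 1, 5 → 5
4: 2, 3, 1 → 3
2: 1 → 1
8: 3, 1, 5 → 3
3: 1 → 1
1: 0
5: 0
Total: 5 + 5 + 3 + 1 + 3 + 1 + 0 + 0 = 18

18 discordant pairs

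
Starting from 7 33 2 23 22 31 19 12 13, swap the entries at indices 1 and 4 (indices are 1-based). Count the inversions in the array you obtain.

Positions 1 and 4 hold 7 and 23; after swapping, the array is [23, 33, 2, 7, 22, 31, 19, 12, 13].
Count, for each position, how many later elements it exceeds:
23 → 2, 7, 22, 19, 12, 13 → 6
33 → 2, 7, 22, 31, 19, 12, 13 → 7
2 → none → 0
7 → none → 0
22 → 19, 12, 13 → 3
31 → 19, 12, 13 → 3
19 → 12, 13 → 2
12 → none → 0
13 → none → 0
Sum: 6 + 7 + 0 + 0 + 3 + 3 + 2 + 0 + 0 = 21

21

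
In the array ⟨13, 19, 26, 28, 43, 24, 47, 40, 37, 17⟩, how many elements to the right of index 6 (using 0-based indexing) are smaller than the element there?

The element at index 6 is 47.
Elements after it: 40, 37, 17
Those smaller than 47: 40, 37, 17

3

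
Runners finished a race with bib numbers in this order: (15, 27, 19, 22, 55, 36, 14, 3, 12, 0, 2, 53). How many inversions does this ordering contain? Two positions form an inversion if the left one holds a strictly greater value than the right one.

For each element, count later entries that are smaller:
15: 5
27: 7
19: 5
22: 5
55: 7
36: 5
14: 4
3: 2
12: 2
0: 0
2: 0
53: 0
Sum: 5 + 7 + 5 + 5 + 7 + 5 + 4 + 2 + 2 + 0 + 0 + 0 = 42

There are 42 out-of-order pairs.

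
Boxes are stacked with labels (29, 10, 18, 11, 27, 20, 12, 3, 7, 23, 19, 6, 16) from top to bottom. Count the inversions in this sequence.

47

Sweep left to right; for each value list the smaller values that follow it:
29 → 10, 18, 11, 27, 20, 12, 3, 7, 23, 19, 6, 16 → 12
10 → 3, 7, 6 → 3
18 → 11, 12, 3, 7, 6, 16 → 6
11 → 3, 7, 6 → 3
27 → 20, 12, 3, 7, 23, 19, 6, 16 → 8
20 → 12, 3, 7, 19, 6, 16 → 6
12 → 3, 7, 6 → 3
3 → none → 0
7 → 6 → 1
23 → 19, 6, 16 → 3
19 → 6, 16 → 2
6 → none → 0
16 → none → 0
Sum: 12 + 3 + 6 + 3 + 8 + 6 + 3 + 0 + 1 + 3 + 2 + 0 + 0 = 47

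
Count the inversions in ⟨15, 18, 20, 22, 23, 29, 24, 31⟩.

There is 1 inversion.

Count, for each position, how many later elements it exceeds:
15: 0
18: 0
20: 0
22: 0
23: 0
29: 1
24: 0
31: 0
Sum: 0 + 0 + 0 + 0 + 0 + 1 + 0 + 0 = 1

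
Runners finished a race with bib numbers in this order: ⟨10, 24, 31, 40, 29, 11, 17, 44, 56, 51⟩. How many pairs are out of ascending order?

11

Sweep left to right; for each value list the smaller values that follow it:
10 → none → 0
24 → 11, 17 → 2
31 → 29, 11, 17 → 3
40 → 29, 11, 17 → 3
29 → 11, 17 → 2
11 → none → 0
17 → none → 0
44 → none → 0
56 → 51 → 1
51 → none → 0
Sum: 0 + 2 + 3 + 3 + 2 + 0 + 0 + 0 + 1 + 0 = 11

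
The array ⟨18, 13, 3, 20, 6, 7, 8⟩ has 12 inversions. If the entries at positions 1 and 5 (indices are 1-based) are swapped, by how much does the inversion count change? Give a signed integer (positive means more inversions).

Positions 1 and 5 hold 18 and 6; after swapping, the array is [6, 13, 3, 20, 18, 7, 8].
Count, for each position, how many later elements it exceeds:
6: 1
13: 3
3: 0
20: 3
18: 2
7: 0
8: 0
Sum: 1 + 3 + 0 + 3 + 2 + 0 + 0 = 9
Change: 9 − 12 = -3

-3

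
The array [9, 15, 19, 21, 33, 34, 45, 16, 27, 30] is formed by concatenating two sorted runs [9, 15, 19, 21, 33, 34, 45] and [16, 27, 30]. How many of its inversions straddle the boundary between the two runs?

11

For each element r of the right run, count left-run elements greater than r:
r = 16: 19, 21, 33, 34, 45 → 5
r = 27: 33, 34, 45 → 3
r = 30: 33, 34, 45 → 3
Cross-inversions: 5 + 3 + 3 = 11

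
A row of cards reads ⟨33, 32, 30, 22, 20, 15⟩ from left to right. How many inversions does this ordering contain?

There are 15 inversions.

Sweep left to right; for each value list the smaller values that follow it:
33 → 32, 30, 22, 20, 15 → 5
32 → 30, 22, 20, 15 → 4
30 → 22, 20, 15 → 3
22 → 20, 15 → 2
20 → 15 → 1
15 → none → 0
Sum: 5 + 4 + 3 + 2 + 1 + 0 = 15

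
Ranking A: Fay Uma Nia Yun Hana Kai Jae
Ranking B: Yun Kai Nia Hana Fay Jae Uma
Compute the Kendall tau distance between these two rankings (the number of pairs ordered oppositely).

There are 12 discordant pairs.

Assign each item its position (1..7) in the first ordering, then rewrite the second ordering as that position sequence:
positions: Fay→1, Uma→2, Nia→3, Yun→4, Hana→5, Kai→6, Jae→7
second ordering as positions: [4, 6, 3, 5, 1, 7, 2]
Discordant pairs = inversions in this position sequence.
4: 3, 1, 2 → 3
6: 3, 5, 1, 2 → 4
3: 1, 2 → 2
5: 1, 2 → 2
1: 0
7: 2 → 1
2: 0
Total: 3 + 4 + 2 + 2 + 0 + 1 + 0 = 12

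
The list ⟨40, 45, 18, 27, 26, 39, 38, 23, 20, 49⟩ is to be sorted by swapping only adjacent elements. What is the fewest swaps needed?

The minimum number of adjacent swaps to sort an array equals its inversion count, since every such swap removes exactly one inversion.
Count inversions — for each element, later elements that are smaller:
40: 18, 27, 26, 39, 38, 23, 20 → 7
45: 18, 27, 26, 39, 38, 23, 20 → 7
18: none → 0
27: 26, 23, 20 → 3
26: 23, 20 → 2
39: 38, 23, 20 → 3
38: 23, 20 → 2
23: 20 → 1
20: none → 0
49: none → 0
Total inversions: 7 + 7 + 0 + 3 + 2 + 3 + 2 + 1 + 0 + 0 = 25

25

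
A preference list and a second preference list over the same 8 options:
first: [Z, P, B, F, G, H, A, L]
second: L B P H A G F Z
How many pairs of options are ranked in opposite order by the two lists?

Assign each item its position (1..8) in the first ordering, then rewrite the second ordering as that position sequence:
positions: Z→1, P→2, B→3, F→4, G→5, H→6, A→7, L→8
second ordering as positions: [8, 3, 2, 6, 7, 5, 4, 1]
Discordant pairs = inversions in this position sequence.
8: 3, 2, 6, 7, 5, 4, 1 → 7
3: 2, 1 → 2
2: 1 → 1
6: 5, 4, 1 → 3
7: 5, 4, 1 → 3
5: 4, 1 → 2
4: 1 → 1
1: 0
Total: 7 + 2 + 1 + 3 + 3 + 2 + 1 + 0 = 19

There are 19 pairs.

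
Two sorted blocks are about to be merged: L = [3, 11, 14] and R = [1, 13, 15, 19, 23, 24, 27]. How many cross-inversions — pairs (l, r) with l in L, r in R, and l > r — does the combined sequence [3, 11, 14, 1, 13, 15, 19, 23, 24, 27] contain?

Count, for every r in R, how many entries of L exceed r:
r = 1: 3, 11, 14 → 3
r = 13: 14 → 1
r = 15: none → 0
r = 19: none → 0
r = 23: none → 0
r = 24: none → 0
r = 27: none → 0
Cross-inversions: 3 + 1 + 0 + 0 + 0 + 0 + 0 = 4

There are 4 cross-inversions.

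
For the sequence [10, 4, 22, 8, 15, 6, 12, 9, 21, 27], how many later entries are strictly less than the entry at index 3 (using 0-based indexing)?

1

The element at index 3 is 8.
Elements after it: 15, 6, 12, 9, 21, 27
Those smaller than 8: 6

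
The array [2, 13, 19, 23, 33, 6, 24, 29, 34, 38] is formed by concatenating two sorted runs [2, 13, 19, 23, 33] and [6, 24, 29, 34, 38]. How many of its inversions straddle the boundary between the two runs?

6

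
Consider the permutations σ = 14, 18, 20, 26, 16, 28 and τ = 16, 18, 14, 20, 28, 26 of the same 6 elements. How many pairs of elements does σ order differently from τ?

6

Assign each item its position (1..6) in the first ordering, then rewrite the second ordering as that position sequence:
positions: 14→1, 18→2, 20→3, 26→4, 16→5, 28→6
second ordering as positions: [5, 2, 1, 3, 6, 4]
Discordant pairs = inversions in this position sequence.
5: 2, 1, 3, 4 → 4
2: 1 → 1
1: 0
3: 0
6: 4 → 1
4: 0
Total: 4 + 1 + 0 + 0 + 1 + 0 = 6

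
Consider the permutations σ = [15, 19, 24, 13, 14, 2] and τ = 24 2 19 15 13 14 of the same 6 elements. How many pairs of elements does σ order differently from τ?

7

Assign each item its position (1..6) in the first ordering, then rewrite the second ordering as that position sequence:
positions: 15→1, 19→2, 24→3, 13→4, 14→5, 2→6
second ordering as positions: [3, 6, 2, 1, 4, 5]
Discordant pairs = inversions in this position sequence.
3: 2, 1 → 2
6: 2, 1, 4, 5 → 4
2: 1 → 1
1: 0
4: 0
5: 0
Total: 2 + 4 + 1 + 0 + 0 + 0 = 7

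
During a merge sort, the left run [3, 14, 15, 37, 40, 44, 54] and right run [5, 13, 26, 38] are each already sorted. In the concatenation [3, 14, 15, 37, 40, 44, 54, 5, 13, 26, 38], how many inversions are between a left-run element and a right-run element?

19

For each element r of the right run, count left-run elements greater than r:
r = 5: 14, 15, 37, 40, 44, 54 → 6
r = 13: 14, 15, 37, 40, 44, 54 → 6
r = 26: 37, 40, 44, 54 → 4
r = 38: 40, 44, 54 → 3
Cross-inversions: 6 + 6 + 4 + 3 = 19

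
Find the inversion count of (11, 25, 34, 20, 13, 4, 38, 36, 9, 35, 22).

Sweep left to right; for each value list the smaller values that follow it:
11: 2
25: 5
34: 5
20: 3
13: 2
4: 0
38: 4
36: 3
9: 0
35: 1
22: 0
Sum: 2 + 5 + 5 + 3 + 2 + 0 + 4 + 3 + 0 + 1 + 0 = 25

25 out-of-order pairs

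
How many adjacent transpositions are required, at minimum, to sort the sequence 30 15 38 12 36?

5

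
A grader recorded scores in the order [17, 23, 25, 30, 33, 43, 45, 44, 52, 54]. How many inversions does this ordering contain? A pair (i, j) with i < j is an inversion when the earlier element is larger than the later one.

1 inversion

For each element, count later entries that are smaller:
17 → none → 0
23 → none → 0
25 → none → 0
30 → none → 0
33 → none → 0
43 → none → 0
45 → 44 → 1
44 → none → 0
52 → none → 0
54 → none → 0
Sum: 0 + 0 + 0 + 0 + 0 + 0 + 1 + 0 + 0 + 0 = 1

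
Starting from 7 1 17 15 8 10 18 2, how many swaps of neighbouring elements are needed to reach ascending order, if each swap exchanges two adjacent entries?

Each adjacent swap fixes exactly one inversion, so the minimum swap count equals the number of inversions.
Count inversions — for each element, later elements that are smaller:
7: 1, 2 → 2
1: none → 0
17: 15, 8, 10, 2 → 4
15: 8, 10, 2 → 3
8: 2 → 1
10: 2 → 1
18: 2 → 1
2: none → 0
Total inversions: 2 + 0 + 4 + 3 + 1 + 1 + 1 + 0 = 12

There are 12 swaps.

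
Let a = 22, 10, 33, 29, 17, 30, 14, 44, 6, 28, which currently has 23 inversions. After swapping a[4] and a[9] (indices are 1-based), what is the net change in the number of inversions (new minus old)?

Positions 4 and 9 hold 29 and 6; after swapping, the array is [22, 10, 33, 6, 17, 30, 14, 44, 29, 28].
For each element, count later entries that are smaller:
22: 4
10: 1
33: 6
6: 0
17: 1
30: 3
14: 0
44: 2
29: 1
28: 0
Sum: 4 + 1 + 6 + 0 + 1 + 3 + 0 + 2 + 1 + 0 = 18
Change: 18 − 23 = -5

-5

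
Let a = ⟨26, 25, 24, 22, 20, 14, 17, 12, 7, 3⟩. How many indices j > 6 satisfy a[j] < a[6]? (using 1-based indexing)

3

The element at index 6 is 14.
Elements after it: 17, 12, 7, 3
Those smaller than 14: 12, 7, 3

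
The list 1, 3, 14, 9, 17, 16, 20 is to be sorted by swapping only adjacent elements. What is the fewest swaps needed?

2 adjacent swaps

Each adjacent swap fixes exactly one inversion, so the minimum swap count equals the number of inversions.
Count inversions — for each element, later elements that are smaller:
1: none → 0
3: none → 0
14: 9 → 1
9: none → 0
17: 16 → 1
16: none → 0
20: none → 0
Total inversions: 0 + 0 + 1 + 0 + 1 + 0 + 0 = 2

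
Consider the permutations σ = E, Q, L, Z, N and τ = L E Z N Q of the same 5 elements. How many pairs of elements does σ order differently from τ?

4 discordant pairs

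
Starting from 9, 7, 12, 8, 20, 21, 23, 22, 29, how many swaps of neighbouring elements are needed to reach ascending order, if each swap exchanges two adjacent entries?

4

Minimum adjacent swaps = number of inversions (each swap of adjacent out-of-order elements removes one inversion and no swap can remove more).
Count inversions — for each element, later elements that are smaller:
9: 7, 8 → 2
7: none → 0
12: 8 → 1
8: none → 0
20: none → 0
21: none → 0
23: 22 → 1
22: none → 0
29: none → 0
Total inversions: 2 + 0 + 1 + 0 + 0 + 0 + 1 + 0 + 0 = 4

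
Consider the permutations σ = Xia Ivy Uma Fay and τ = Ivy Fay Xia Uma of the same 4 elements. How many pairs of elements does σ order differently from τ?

3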